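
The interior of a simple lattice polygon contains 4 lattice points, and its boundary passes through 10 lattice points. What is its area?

By Pick's theorem, A = I + B/2 − 1 = 4 + 10/2 − 1 = 8.

8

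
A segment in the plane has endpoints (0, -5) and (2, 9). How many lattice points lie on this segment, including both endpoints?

3

The number of lattice points on a segment between lattice points is gcd(|Δx|,|Δy|) + 1 = gcd(2,14) + 1 = 2 + 1 = 3.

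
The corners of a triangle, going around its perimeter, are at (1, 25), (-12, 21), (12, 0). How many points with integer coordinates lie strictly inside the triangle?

183

Using the shoelace formula, 2A = |[1·21 − (-12)·25] + [(-12)·0 − 12·21] + [12·25 − 1·0]| = 369, so the area is 369/2.
Along each edge there are gcd(|Δx|,|Δy|)+1 lattice points, so counting each shared vertex once the boundary has gcd(13,4) + gcd(24,21) + gcd(11,25) = 1+3+1 = 5.
Pick's theorem gives I = A − B/2 + 1 = 369/2 − 5/2 + 1 = 183.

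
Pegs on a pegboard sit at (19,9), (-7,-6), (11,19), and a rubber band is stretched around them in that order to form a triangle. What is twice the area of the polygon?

380

Using the shoelace formula, 2A = |(19·(-6) − (-7)·9) + ((-7)·19 − 11·(-6)) + (11·9 − 19·19)| = 380, so the area is 190.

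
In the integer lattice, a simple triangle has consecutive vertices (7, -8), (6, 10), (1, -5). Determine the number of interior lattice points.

49

Using the shoelace formula, 2A = |(7·10 − 6·(-8)) + (6·(-5) − 1·10) + (1·(-8) − 7·(-5))| = 105, so the area is 52.5.
Along each edge there are gcd(|Δx|,|Δy|)+1 lattice points, so counting each shared vertex once the boundary has gcd(1,18) + gcd(5,15) + gcd(6,3) = 1+5+3 = 9.
By Pick's theorem A = I + B/2 − 1, so I = 52.5 − 9/2 + 1 = 49.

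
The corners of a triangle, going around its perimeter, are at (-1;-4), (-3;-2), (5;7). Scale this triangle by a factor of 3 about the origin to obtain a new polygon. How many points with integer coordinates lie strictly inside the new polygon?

The shoelace formula gives twice the area as |[(-1)·(-2) − (-3)·(-4)] + [(-3)·7 − 5·(-2)] + [5·(-4) − (-1)·7]| = 34, so the area is 17.
Along each edge there are gcd(|Δx|,|Δy|)+1 lattice points, so counting each shared vertex once the boundary has gcd(2,2) + gcd(8,9) + gcd(6,11) = 2+1+1 = 4.
Scaling by 3 multiplies the area by 3² = 9 (so the new area is 153) and multiplies the boundary lattice-point count by 3, giving 12.
By Pick's theorem, the interior count of the dilated polygon is 153 − 12/2 + 1 = 148.

148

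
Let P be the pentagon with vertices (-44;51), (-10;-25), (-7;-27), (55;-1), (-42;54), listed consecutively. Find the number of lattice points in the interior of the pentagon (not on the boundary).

The shoelace formula gives twice the area as |((-44)·(-25) − (-10)·51) + ((-10)·(-27) − (-7)·(-25)) + ((-7)·(-1) − 55·(-27)) + (55·54 − (-42)·(-1)) + ((-42)·51 − (-44)·54)| = 6359, so the area is 6359/2.
Summing gcd(|Δx|,|Δy|) over the edges gives the boundary count: gcd(34,76) + gcd(3,2) + gcd(62,26) + gcd(97,55) + gcd(2,3) = 2+1+2+1+1 = 7.
By Pick's theorem A = I + B/2 − 1, so I = 6359/2 − 7/2 + 1 = 3177.

3177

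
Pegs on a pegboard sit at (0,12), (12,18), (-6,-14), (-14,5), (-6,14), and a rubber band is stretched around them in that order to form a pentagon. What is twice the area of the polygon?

668

By the shoelace formula, twice the signed area is |(0·18 − 12·12) + (12·(-14) − (-6)·18) + ((-6)·5 − (-14)·(-14)) + ((-14)·14 − (-6)·5) + ((-6)·12 − 0·14)| = 668, so the area is 334.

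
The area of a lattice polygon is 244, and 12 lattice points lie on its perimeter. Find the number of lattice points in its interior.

Pick's theorem A = I + B/2 − 1 rearranges to I = A − B/2 + 1 = 244 − 12/2 + 1 = 239.

239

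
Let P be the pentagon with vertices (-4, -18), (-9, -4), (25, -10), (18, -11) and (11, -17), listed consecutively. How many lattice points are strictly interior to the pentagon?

By the shoelace formula, twice the signed area is |((-4)·(-4) − (-9)·(-18)) + ((-9)·(-10) − 25·(-4)) + (25·(-11) − 18·(-10)) + (18·(-17) − 11·(-11)) + (11·(-18) − (-4)·(-17))| = 502, so the area is 251.
The number of boundary lattice points is Σ gcd(|Δx|,|Δy|) = gcd(5,14) + gcd(34,6) + gcd(7,1) + gcd(7,6) + gcd(15,1) = 1+2+1+1+1 = 6.
By Pick's theorem A = I + B/2 − 1, so I = 251 − 6/2 + 1 = 249.

249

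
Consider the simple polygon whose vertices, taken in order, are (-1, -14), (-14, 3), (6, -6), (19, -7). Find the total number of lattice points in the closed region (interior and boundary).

170

Using the shoelace formula, 2A = |((-1)·3 − (-14)·(-14)) + ((-14)·(-6) − 6·3) + (6·(-7) − 19·(-6)) + (19·(-14) − (-1)·(-7))| = 334, so the area is 167.
Summing gcd(|Δx|,|Δy|) over the edges gives the boundary count: gcd(13,17) + gcd(20,9) + gcd(13,1) + gcd(20,7) = 1+1+1+1 = 4.
Pick's theorem gives I = A − B/2 + 1 = 167 − 4/2 + 1 = 166, so the closed region contains I + B = 166 + 4 = 170 lattice points.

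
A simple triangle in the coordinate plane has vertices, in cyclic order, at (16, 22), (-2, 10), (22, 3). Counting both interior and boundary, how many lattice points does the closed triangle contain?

212

Using the shoelace formula, 2A = |(16·10 − (-2)·22) + ((-2)·3 − 22·10) + (22·22 − 16·3)| = 414, so the area is 207.
The number of boundary lattice points is Σ gcd(|Δx|,|Δy|) = gcd(18,12) + gcd(24,7) + gcd(6,19) = 6+1+1 = 8.
Pick's theorem gives I = A − B/2 + 1 = 207 − 8/2 + 1 = 204, so the closed region contains I + B = 204 + 8 = 212 lattice points.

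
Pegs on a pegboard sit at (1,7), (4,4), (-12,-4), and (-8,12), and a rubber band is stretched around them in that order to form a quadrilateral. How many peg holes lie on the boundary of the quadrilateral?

The number of boundary lattice points is Σ gcd(|Δx|,|Δy|) = gcd(3,3) + gcd(16,8) + gcd(4,16) + gcd(9,5) = 3+8+4+1 = 16.

16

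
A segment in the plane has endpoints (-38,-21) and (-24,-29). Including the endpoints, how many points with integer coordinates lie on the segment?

3

The number of lattice points on a segment between lattice points is gcd(|Δx|,|Δy|) + 1 = gcd(14,8) + 1 = 2 + 1 = 3.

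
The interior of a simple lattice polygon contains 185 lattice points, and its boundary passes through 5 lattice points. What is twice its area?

Pick's theorem states A = I + B/2 − 1, so A = 185 + 5/2 − 1 = 373/2.
Hence 2A = 373.

373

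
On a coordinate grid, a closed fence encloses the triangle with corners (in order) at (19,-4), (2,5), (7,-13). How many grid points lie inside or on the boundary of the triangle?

The shoelace formula gives twice the area as |(19·5 − 2·(-4)) + (2·(-13) − 7·5) + (7·(-4) − 19·(-13))| = 261, so the area is 130.5.
Summing gcd(|Δx|,|Δy|) over the edges gives the boundary count: gcd(17,9) + gcd(5,18) + gcd(12,9) = 1+1+3 = 5.
Pick's theorem gives I = A − B/2 + 1 = 130.5 − 5/2 + 1 = 129, so the closed region contains I + B = 129 + 5 = 134 lattice points.

134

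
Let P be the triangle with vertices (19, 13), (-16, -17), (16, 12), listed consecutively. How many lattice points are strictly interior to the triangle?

Using the shoelace formula, 2A = |[19·(-17) − (-16)·13] + [(-16)·12 − 16·(-17)] + [16·13 − 19·12]| = 55, so the area is 27.5.
The number of boundary lattice points is Σ gcd(|Δx|,|Δy|) = gcd(35,30) + gcd(32,29) + gcd(3,1) = 5+1+1 = 7.
Pick's theorem gives I = A − B/2 + 1 = 27.5 − 7/2 + 1 = 25.

25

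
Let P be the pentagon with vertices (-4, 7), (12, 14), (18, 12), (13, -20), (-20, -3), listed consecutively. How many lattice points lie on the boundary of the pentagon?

7

Summing gcd(|Δx|,|Δy|) over the edges gives the boundary count: gcd(16,7) + gcd(6,2) + gcd(5,32) + gcd(33,17) + gcd(16,10) = 1+2+1+1+2 = 7.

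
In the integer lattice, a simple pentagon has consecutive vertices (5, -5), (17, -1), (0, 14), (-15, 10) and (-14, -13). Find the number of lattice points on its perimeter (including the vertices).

8

Summing gcd(|Δx|,|Δy|) over the edges gives the boundary count: gcd(12,4) + gcd(17,15) + gcd(15,4) + gcd(1,23) + gcd(19,8) = 4+1+1+1+1 = 8.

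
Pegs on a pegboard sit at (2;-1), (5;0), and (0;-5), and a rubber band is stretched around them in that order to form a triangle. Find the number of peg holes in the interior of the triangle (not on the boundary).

2

The shoelace formula gives twice the area as |(2·0 − 5·(-1)) + (5·(-5) − 0·0) + (0·(-1) − 2·(-5))| = 10, so the area is 5.
Along each edge there are gcd(|Δx|,|Δy|)+1 lattice points, so counting each shared vertex once the boundary has gcd(3,1) + gcd(5,5) + gcd(2,4) = 1+5+2 = 8.
By Pick's theorem A = I + B/2 − 1, so I = 5 − 8/2 + 1 = 2.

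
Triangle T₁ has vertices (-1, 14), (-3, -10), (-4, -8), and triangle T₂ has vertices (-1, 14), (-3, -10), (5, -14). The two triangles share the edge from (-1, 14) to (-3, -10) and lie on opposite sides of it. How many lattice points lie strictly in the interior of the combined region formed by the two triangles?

111

The union is the simple quadrilateral with vertices (-1, 14), (-4, -8), (-3, -10), (5, -14) in order.
By the shoelace formula, twice the signed area is |((-1)·(-8) − (-4)·14) + ((-4)·(-10) − (-3)·(-8)) + ((-3)·(-14) − 5·(-10)) + (5·14 − (-1)·(-14))| = 228, so the area is 114.
Summing gcd(|Δx|,|Δy|) over the edges gives the boundary count: gcd(3,22) + gcd(1,2) + gcd(8,4) + gcd(6,28) = 1+1+4+2 = 8.
By Pick's theorem I = A − B/2 + 1 = 114 − 8/2 + 1 = 111.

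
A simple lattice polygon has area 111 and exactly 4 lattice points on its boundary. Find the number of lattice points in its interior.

Pick's theorem A = I + B/2 − 1 rearranges to I = A − B/2 + 1 = 111 − 4/2 + 1 = 110.

110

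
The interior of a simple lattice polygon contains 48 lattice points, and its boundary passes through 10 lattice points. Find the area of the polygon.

52

Pick's theorem states A = I + B/2 − 1, so A = 48 + 10/2 − 1 = 52.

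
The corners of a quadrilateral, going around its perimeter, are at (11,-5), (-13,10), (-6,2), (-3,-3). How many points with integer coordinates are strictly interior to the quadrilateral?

Using the shoelace formula, 2A = |[11·10 − (-13)·(-5)] + [(-13)·2 − (-6)·10] + [(-6)·(-3) − (-3)·2] + [(-3)·(-5) − 11·(-3)]| = 151, so the area is 75.5.
The number of boundary lattice points is Σ gcd(|Δx|,|Δy|) = gcd(24,15) + gcd(7,8) + gcd(3,5) + gcd(14,2) = 3+1+1+2 = 7.
Pick's theorem gives I = A − B/2 + 1 = 75.5 − 7/2 + 1 = 73.

73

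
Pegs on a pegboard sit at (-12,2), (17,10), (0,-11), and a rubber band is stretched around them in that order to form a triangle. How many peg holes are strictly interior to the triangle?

By the shoelace formula, twice the signed area is |((-12)·10 − 17·2) + (17·(-11) − 0·10) + (0·2 − (-12)·(-11))| = 473, so the area is 473/2.
Summing gcd(|Δx|,|Δy|) over the edges gives the boundary count: gcd(29,8) + gcd(17,21) + gcd(12,13) = 1+1+1 = 3.
By Pick's theorem A = I + B/2 − 1, so I = 473/2 − 3/2 + 1 = 236.

236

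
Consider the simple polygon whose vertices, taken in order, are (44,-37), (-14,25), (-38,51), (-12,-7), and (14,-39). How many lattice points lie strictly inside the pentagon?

1726

By the shoelace formula, twice the signed area is |(44·25 − (-14)·(-37)) + ((-14)·51 − (-38)·25) + ((-38)·(-7) − (-12)·51) + ((-12)·(-39) − 14·(-7)) + (14·(-37) − 44·(-39))| = 3460, so the area is 1730.
Summing gcd(|Δx|,|Δy|) over the edges gives the boundary count: gcd(58,62) + gcd(24,26) + gcd(26,58) + gcd(26,32) + gcd(30,2) = 2+2+2+2+2 = 10.
Pick's theorem gives I = A − B/2 + 1 = 1730 − 10/2 + 1 = 1726.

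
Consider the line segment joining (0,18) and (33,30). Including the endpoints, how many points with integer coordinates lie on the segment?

4

The number of lattice points on a segment between lattice points is gcd(|Δx|,|Δy|) + 1 = gcd(33,12) + 1 = 3 + 1 = 4.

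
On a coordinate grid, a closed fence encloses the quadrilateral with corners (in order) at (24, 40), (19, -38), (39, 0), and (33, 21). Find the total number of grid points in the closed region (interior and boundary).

727

By the shoelace formula, twice the signed area is |[24·(-38) − 19·40] + [19·0 − 39·(-38)] + [39·21 − 33·0] + [33·40 − 24·21]| = 1445, so the area is 722.5.
The number of boundary lattice points is Σ gcd(|Δx|,|Δy|) = gcd(5,78) + gcd(20,38) + gcd(6,21) + gcd(9,19) = 1+2+3+1 = 7.
Pick's theorem gives I = A − B/2 + 1 = 722.5 − 7/2 + 1 = 720, so the closed region contains I + B = 720 + 7 = 727 lattice points.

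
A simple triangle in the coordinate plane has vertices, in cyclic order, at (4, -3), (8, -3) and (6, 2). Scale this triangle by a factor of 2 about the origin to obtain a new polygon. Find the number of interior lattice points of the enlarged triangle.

The shoelace formula gives twice the area as |[4·(-3) − 8·(-3)] + [8·2 − 6·(-3)] + [6·(-3) − 4·2]| = 20, so the area is 10.
Summing gcd(|Δx|,|Δy|) over the edges gives the boundary count: gcd(4,0) + gcd(2,5) + gcd(2,5) = 4+1+1 = 6.
Scaling by 2 multiplies the area by 2² = 4 (so the new area is 40) and multiplies the boundary lattice-point count by 2, giving 12.
By Pick's theorem, the interior count of the dilated polygon is 40 − 12/2 + 1 = 35.

35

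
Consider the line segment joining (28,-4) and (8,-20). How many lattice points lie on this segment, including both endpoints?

5

The number of lattice points on a segment between lattice points is gcd(|Δx|,|Δy|) + 1 = gcd(20,16) + 1 = 4 + 1 = 5.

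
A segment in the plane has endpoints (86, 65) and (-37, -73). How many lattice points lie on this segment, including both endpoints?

The number of lattice points on a segment between lattice points is gcd(|Δx|,|Δy|) + 1 = gcd(123,138) + 1 = 3 + 1 = 4.

4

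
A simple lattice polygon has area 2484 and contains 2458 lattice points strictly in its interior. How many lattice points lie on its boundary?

Pick's theorem gives A = I + B/2 − 1, so B = 2(A − I + 1) = 2(2484 − 2458 + 1) = 54.

54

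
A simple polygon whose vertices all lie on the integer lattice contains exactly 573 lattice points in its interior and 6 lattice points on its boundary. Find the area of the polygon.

575

By Pick's theorem, A = I + B/2 − 1 = 573 + 6/2 − 1 = 575.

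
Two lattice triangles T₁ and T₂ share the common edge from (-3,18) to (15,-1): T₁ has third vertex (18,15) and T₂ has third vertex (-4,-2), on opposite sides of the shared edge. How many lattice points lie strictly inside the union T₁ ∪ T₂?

The union is the simple quadrilateral with vertices (-3,18), (18,15), (15,-1), (-4,-2) in order.
Using the shoelace formula, 2A = |[(-3)·15 − 18·18] + [18·(-1) − 15·15] + [15·(-2) − (-4)·(-1)] + [(-4)·18 − (-3)·(-2)]| = 724, so the area is 362.
Along each edge there are gcd(|Δx|,|Δy|)+1 lattice points, so counting each shared vertex once the boundary has gcd(21,3) + gcd(3,16) + gcd(19,1) + gcd(1,20) = 3+1+1+1 = 6.
By Pick's theorem I = A − B/2 + 1 = 362 − 6/2 + 1 = 360.

360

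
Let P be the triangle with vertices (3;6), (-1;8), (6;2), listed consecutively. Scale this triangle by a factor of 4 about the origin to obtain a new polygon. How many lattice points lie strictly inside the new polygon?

By the shoelace formula, twice the signed area is |[3·8 − (-1)·6] + [(-1)·2 − 6·8] + [6·6 − 3·2]| = 10, so the area is 5.
Summing gcd(|Δx|,|Δy|) over the edges gives the boundary count: gcd(4,2) + gcd(7,6) + gcd(3,4) = 2+1+1 = 4.
Scaling by 4 multiplies the area by 4² = 16 (so the new area is 80) and multiplies the boundary lattice-point count by 4, giving 16.
By Pick's theorem, the interior count of the dilated polygon is 80 − 16/2 + 1 = 73.

73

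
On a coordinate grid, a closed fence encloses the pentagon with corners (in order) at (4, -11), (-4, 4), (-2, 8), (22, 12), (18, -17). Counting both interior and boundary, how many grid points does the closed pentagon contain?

492

Using the shoelace formula, 2A = |[4·4 − (-4)·(-11)] + [(-4)·8 − (-2)·4] + [(-2)·12 − 22·8] + [22·(-17) − 18·12] + [18·(-11) − 4·(-17)]| = 972, so the area is 486.
Summing gcd(|Δx|,|Δy|) over the edges gives the boundary count: gcd(8,15) + gcd(2,4) + gcd(24,4) + gcd(4,29) + gcd(14,6) = 1+2+4+1+2 = 10.
Pick's theorem gives I = A − B/2 + 1 = 486 − 10/2 + 1 = 482, so the closed region contains I + B = 482 + 10 = 492 lattice points.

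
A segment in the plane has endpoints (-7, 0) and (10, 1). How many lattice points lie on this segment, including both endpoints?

2

The number of lattice points on a segment between lattice points is gcd(|Δx|,|Δy|) + 1 = gcd(17,1) + 1 = 1 + 1 = 2.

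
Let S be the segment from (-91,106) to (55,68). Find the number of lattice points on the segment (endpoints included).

3

The number of lattice points on a segment between lattice points is gcd(|Δx|,|Δy|) + 1 = gcd(146,38) + 1 = 2 + 1 = 3.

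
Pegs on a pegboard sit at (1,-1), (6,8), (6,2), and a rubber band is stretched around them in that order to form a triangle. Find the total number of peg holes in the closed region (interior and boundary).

Using the shoelace formula, 2A = |[1·8 − 6·(-1)] + [6·2 − 6·8] + [6·(-1) − 1·2]| = 30, so the area is 15.
The number of boundary lattice points is Σ gcd(|Δx|,|Δy|) = gcd(5,9) + gcd(0,6) + gcd(5,3) = 1+6+1 = 8.
Pick's theorem gives I = A − B/2 + 1 = 15 − 8/2 + 1 = 12, so the closed region contains I + B = 12 + 8 = 20 lattice points.

20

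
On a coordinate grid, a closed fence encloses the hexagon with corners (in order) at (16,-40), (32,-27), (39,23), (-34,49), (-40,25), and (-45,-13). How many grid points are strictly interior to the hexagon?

The shoelace formula gives twice the area as |[16·(-27) − 32·(-40)] + [32·23 − 39·(-27)] + [39·49 − (-34)·23] + [(-34)·25 − (-40)·49] + [(-40)·(-13) − (-45)·25] + [(-45)·(-40) − 16·(-13)]| = 10093, so the area is 5046.5.
Summing gcd(|Δx|,|Δy|) over the edges gives the boundary count: gcd(16,13) + gcd(7,50) + gcd(73,26) + gcd(6,24) + gcd(5,38) + gcd(61,27) = 1+1+1+6+1+1 = 11.
Pick's theorem gives I = A − B/2 + 1 = 5046.5 − 11/2 + 1 = 5042.

5042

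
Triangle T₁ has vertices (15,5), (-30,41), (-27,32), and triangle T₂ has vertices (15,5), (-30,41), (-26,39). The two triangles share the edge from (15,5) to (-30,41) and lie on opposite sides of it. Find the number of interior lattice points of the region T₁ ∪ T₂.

The union is the simple quadrilateral with vertices (15,5), (-27,32), (-30,41), (-26,39) in order.
Using the shoelace formula, 2A = |(15·32 − (-27)·5) + ((-27)·41 − (-30)·32) + ((-30)·39 − (-26)·41) + ((-26)·5 − 15·39)| = 351, so the area is 175.5.
Summing gcd(|Δx|,|Δy|) over the edges gives the boundary count: gcd(42,27) + gcd(3,9) + gcd(4,2) + gcd(41,34) = 3+3+2+1 = 9.
By Pick's theorem I = A − B/2 + 1 = 175.5 − 9/2 + 1 = 172.

172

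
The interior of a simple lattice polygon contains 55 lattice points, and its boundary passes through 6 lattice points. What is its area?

57

By Pick's theorem, A = I + B/2 − 1 = 55 + 6/2 − 1 = 57.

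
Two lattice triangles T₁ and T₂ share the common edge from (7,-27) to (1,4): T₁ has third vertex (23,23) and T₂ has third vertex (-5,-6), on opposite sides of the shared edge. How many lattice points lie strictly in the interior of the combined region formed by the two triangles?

518

The union is the simple quadrilateral with vertices (7,-27), (23,23), (1,4), (-5,-6) in order.
Using the shoelace formula, 2A = |[7·23 − 23·(-27)] + [23·4 − 1·23] + [1·(-6) − (-5)·4] + [(-5)·(-27) − 7·(-6)]| = 1042, so the area is 521.
Summing gcd(|Δx|,|Δy|) over the edges gives the boundary count: gcd(16,50) + gcd(22,19) + gcd(6,10) + gcd(12,21) = 2+1+2+3 = 8.
By Pick's theorem I = A − B/2 + 1 = 521 − 8/2 + 1 = 518.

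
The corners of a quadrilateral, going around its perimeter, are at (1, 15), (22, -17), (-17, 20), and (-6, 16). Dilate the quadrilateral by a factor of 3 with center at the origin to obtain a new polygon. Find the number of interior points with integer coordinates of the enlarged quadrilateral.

By the shoelace formula, twice the signed area is |(1·(-17) − 22·15) + (22·20 − (-17)·(-17)) + ((-17)·16 − (-6)·20) + ((-6)·15 − 1·16)| = 454, so the area is 227.
The number of boundary lattice points is Σ gcd(|Δx|,|Δy|) = gcd(21,32) + gcd(39,37) + gcd(11,4) + gcd(7,1) = 1+1+1+1 = 4.
Scaling by 3 multiplies the area by 3² = 9 (so the new area is 2043) and multiplies the boundary lattice-point count by 3, giving 12.
By Pick's theorem, the interior count of the dilated polygon is 2043 − 12/2 + 1 = 2038.

2038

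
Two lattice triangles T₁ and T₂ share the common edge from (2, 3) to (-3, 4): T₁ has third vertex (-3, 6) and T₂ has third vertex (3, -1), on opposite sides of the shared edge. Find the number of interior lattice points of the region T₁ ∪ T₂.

The union is the simple quadrilateral with vertices (2, 3), (-3, 6), (-3, 4), (3, -1) in order.
By the shoelace formula, twice the signed area is |[2·6 − (-3)·3] + [(-3)·4 − (-3)·6] + [(-3)·(-1) − 3·4] + [3·3 − 2·(-1)]| = 29, so the area is 14.5.
Along each edge there are gcd(|Δx|,|Δy|)+1 lattice points, so counting each shared vertex once the boundary has gcd(5,3) + gcd(0,2) + gcd(6,5) + gcd(1,4) = 1+2+1+1 = 5.
By Pick's theorem I = A − B/2 + 1 = 14.5 − 5/2 + 1 = 13.

13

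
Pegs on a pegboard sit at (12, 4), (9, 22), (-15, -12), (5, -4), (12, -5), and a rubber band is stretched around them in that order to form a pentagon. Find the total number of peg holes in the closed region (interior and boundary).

By the shoelace formula, twice the signed area is |(12·22 − 9·4) + (9·(-12) − (-15)·22) + ((-15)·(-4) − 5·(-12)) + (5·(-5) − 12·(-4)) + (12·4 − 12·(-5))| = 701, so the area is 701/2.
Along each edge there are gcd(|Δx|,|Δy|)+1 lattice points, so counting each shared vertex once the boundary has gcd(3,18) + gcd(24,34) + gcd(20,8) + gcd(7,1) + gcd(0,9) = 3+2+4+1+9 = 19.
Pick's theorem gives I = A − B/2 + 1 = 701/2 − 19/2 + 1 = 342, so the closed region contains I + B = 342 + 19 = 361 lattice points.

361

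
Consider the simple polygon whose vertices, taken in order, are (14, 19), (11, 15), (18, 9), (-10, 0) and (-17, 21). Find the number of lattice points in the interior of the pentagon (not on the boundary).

449

Using the shoelace formula, 2A = |[14·15 − 11·19] + [11·9 − 18·15] + [18·0 − (-10)·9] + [(-10)·21 − (-17)·0] + [(-17)·19 − 14·21]| = 907, so the area is 453.5.
Along each edge there are gcd(|Δx|,|Δy|)+1 lattice points, so counting each shared vertex once the boundary has gcd(3,4) + gcd(7,6) + gcd(28,9) + gcd(7,21) + gcd(31,2) = 1+1+1+7+1 = 11.
Pick's theorem gives I = A − B/2 + 1 = 453.5 − 11/2 + 1 = 449.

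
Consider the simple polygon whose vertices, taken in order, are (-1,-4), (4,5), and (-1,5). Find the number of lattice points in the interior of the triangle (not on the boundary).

16

The shoelace formula gives twice the area as |[(-1)·5 − 4·(-4)] + [4·5 − (-1)·5] + [(-1)·(-4) − (-1)·5]| = 45, so the area is 45/2.
Summing gcd(|Δx|,|Δy|) over the edges gives the boundary count: gcd(5,9) + gcd(5,0) + gcd(0,9) = 1+5+9 = 15.
By Pick's theorem A = I + B/2 − 1, so I = 45/2 − 15/2 + 1 = 16.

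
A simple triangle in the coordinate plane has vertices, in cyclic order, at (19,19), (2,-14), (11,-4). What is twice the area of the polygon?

Using the shoelace formula, 2A = |(19·(-14) − 2·19) + (2·(-4) − 11·(-14)) + (11·19 − 19·(-4))| = 127, so the area is 63.5.

127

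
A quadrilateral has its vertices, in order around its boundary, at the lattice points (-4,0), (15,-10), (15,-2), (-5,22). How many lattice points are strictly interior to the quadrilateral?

278

The shoelace formula gives twice the area as |((-4)·(-10) − 15·0) + (15·(-2) − 15·(-10)) + (15·22 − (-5)·(-2)) + ((-5)·0 − (-4)·22)| = 568, so the area is 284.
Summing gcd(|Δx|,|Δy|) over the edges gives the boundary count: gcd(19,10) + gcd(0,8) + gcd(20,24) + gcd(1,22) = 1+8+4+1 = 14.
By Pick's theorem A = I + B/2 − 1, so I = 284 − 14/2 + 1 = 278.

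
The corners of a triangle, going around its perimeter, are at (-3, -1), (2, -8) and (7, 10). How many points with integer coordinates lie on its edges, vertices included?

The number of boundary lattice points is Σ gcd(|Δx|,|Δy|) = gcd(5,7) + gcd(5,18) + gcd(10,11) = 1+1+1 = 3.

3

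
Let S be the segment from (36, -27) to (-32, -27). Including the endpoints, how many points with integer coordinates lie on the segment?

The number of lattice points on a segment between lattice points is gcd(|Δx|,|Δy|) + 1 = gcd(68,0) + 1 = 68 + 1 = 69.

69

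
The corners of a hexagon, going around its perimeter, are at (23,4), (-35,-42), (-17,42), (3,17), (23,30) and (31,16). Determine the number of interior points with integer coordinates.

2257

By the shoelace formula, twice the signed area is |[23·(-42) − (-35)·4] + [(-35)·42 − (-17)·(-42)] + [(-17)·17 − 3·42] + [3·30 − 23·17] + [23·16 − 31·30] + [31·4 − 23·16]| = 4532, so the area is 2266.
Along each edge there are gcd(|Δx|,|Δy|)+1 lattice points, so counting each shared vertex once the boundary has gcd(58,46) + gcd(18,84) + gcd(20,25) + gcd(20,13) + gcd(8,14) + gcd(8,12) = 2+6+5+1+2+4 = 20.
Pick's theorem gives I = A − B/2 + 1 = 2266 − 20/2 + 1 = 2257.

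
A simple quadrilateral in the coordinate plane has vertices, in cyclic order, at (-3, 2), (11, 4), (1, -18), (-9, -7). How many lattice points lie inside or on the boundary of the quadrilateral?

227

The shoelace formula gives twice the area as |[(-3)·4 − 11·2] + [11·(-18) − 1·4] + [1·(-7) − (-9)·(-18)] + [(-9)·2 − (-3)·(-7)]| = 444, so the area is 222.
The number of boundary lattice points is Σ gcd(|Δx|,|Δy|) = gcd(14,2) + gcd(10,22) + gcd(10,11) + gcd(6,9) = 2+2+1+3 = 8.
Pick's theorem gives I = A − B/2 + 1 = 222 − 8/2 + 1 = 219, so the closed region contains I + B = 219 + 8 = 227 lattice points.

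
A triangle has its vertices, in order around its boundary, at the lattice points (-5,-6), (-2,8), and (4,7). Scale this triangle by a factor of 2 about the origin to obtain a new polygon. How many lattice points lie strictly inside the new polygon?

Using the shoelace formula, 2A = |((-5)·8 − (-2)·(-6)) + ((-2)·7 − 4·8) + (4·(-6) − (-5)·7)| = 87, so the area is 43.5.
The number of boundary lattice points is Σ gcd(|Δx|,|Δy|) = gcd(3,14) + gcd(6,1) + gcd(9,13) = 1+1+1 = 3.
Scaling by 2 multiplies the area by 2² = 4 (so the new area is 174) and multiplies the boundary lattice-point count by 2, giving 6.
By Pick's theorem, the interior count of the dilated polygon is 174 − 6/2 + 1 = 172.

172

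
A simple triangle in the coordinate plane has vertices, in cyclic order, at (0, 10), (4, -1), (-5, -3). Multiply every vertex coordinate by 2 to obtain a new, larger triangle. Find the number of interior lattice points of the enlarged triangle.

212

The shoelace formula gives twice the area as |(0·(-1) − 4·10) + (4·(-3) − (-5)·(-1)) + ((-5)·10 − 0·(-3))| = 107, so the area is 107/2.
Along each edge there are gcd(|Δx|,|Δy|)+1 lattice points, so counting each shared vertex once the boundary has gcd(4,11) + gcd(9,2) + gcd(5,13) = 1+1+1 = 3.
Scaling by 2 multiplies the area by 2² = 4 (so the new area is 214) and multiplies the boundary lattice-point count by 2, giving 6.
By Pick's theorem, the interior count of the dilated polygon is 214 − 6/2 + 1 = 212.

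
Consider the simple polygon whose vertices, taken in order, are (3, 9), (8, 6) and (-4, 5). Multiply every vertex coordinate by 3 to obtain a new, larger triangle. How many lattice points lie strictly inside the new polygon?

181

Using the shoelace formula, 2A = |[3·6 − 8·9] + [8·5 − (-4)·6] + [(-4)·9 − 3·5]| = 41, so the area is 41/2.
The number of boundary lattice points is Σ gcd(|Δx|,|Δy|) = gcd(5,3) + gcd(12,1) + gcd(7,4) = 1+1+1 = 3.
Scaling by 3 multiplies the area by 3² = 9 (so the new area is 369/2) and multiplies the boundary lattice-point count by 3, giving 9.
By Pick's theorem, the interior count of the dilated polygon is 369/2 − 9/2 + 1 = 181.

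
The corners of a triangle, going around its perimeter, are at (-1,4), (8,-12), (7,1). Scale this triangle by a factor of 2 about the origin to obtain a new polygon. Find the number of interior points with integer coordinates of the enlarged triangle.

The shoelace formula gives twice the area as |[(-1)·(-12) − 8·4] + [8·1 − 7·(-12)] + [7·4 − (-1)·1]| = 101, so the area is 50.5.
Along each edge there are gcd(|Δx|,|Δy|)+1 lattice points, so counting each shared vertex once the boundary has gcd(9,16) + gcd(1,13) + gcd(8,3) = 1+1+1 = 3.
Scaling by 2 multiplies the area by 2² = 4 (so the new area is 202) and multiplies the boundary lattice-point count by 2, giving 6.
By Pick's theorem, the interior count of the dilated polygon is 202 − 6/2 + 1 = 200.

200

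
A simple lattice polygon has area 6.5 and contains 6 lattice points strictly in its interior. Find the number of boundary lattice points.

Pick's theorem gives A = I + B/2 − 1, so B = 2(A − I + 1) = 2(6.5 − 6 + 1) = 3.

3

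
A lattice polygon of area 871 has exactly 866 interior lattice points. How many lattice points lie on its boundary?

12

Pick's theorem gives A = I + B/2 − 1, so B = 2(A − I + 1) = 2(871 − 866 + 1) = 12.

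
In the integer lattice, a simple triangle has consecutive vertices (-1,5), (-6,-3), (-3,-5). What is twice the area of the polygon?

Using the shoelace formula, 2A = |[(-1)·(-3) − (-6)·5] + [(-6)·(-5) − (-3)·(-3)] + [(-3)·5 − (-1)·(-5)]| = 34, so the area is 17.

34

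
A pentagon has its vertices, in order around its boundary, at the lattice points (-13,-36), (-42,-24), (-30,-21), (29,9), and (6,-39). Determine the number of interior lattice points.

By the shoelace formula, twice the signed area is |[(-13)·(-24) − (-42)·(-36)] + [(-42)·(-21) − (-30)·(-24)] + [(-30)·9 − 29·(-21)] + [29·(-39) − 6·9] + [6·(-36) − (-13)·(-39)]| = 2607, so the area is 1303.5.
The number of boundary lattice points is Σ gcd(|Δx|,|Δy|) = gcd(29,12) + gcd(12,3) + gcd(59,30) + gcd(23,48) + gcd(19,3) = 1+3+1+1+1 = 7.
Pick's theorem gives I = A − B/2 + 1 = 1303.5 − 7/2 + 1 = 1301.

1301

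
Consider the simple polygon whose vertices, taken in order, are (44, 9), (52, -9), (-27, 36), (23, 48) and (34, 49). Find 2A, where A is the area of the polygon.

By the shoelace formula, twice the signed area is |[44·(-9) − 52·9] + [52·36 − (-27)·(-9)] + [(-27)·48 − 23·36] + [23·49 − 34·48] + [34·9 − 44·49]| = 3714, so the area is 1857.

3714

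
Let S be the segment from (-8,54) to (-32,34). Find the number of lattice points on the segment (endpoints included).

The number of lattice points on a segment between lattice points is gcd(|Δx|,|Δy|) + 1 = gcd(24,20) + 1 = 4 + 1 = 5.

5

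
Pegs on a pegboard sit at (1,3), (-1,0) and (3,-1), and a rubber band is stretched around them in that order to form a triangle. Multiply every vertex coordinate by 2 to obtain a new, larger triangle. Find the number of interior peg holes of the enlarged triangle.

25

The shoelace formula gives twice the area as |(1·0 − (-1)·3) + ((-1)·(-1) − 3·0) + (3·3 − 1·(-1))| = 14, so the area is 7.
Along each edge there are gcd(|Δx|,|Δy|)+1 lattice points, so counting each shared vertex once the boundary has gcd(2,3) + gcd(4,1) + gcd(2,4) = 1+1+2 = 4.
Scaling by 2 multiplies the area by 2² = 4 (so the new area is 28) and multiplies the boundary lattice-point count by 2, giving 8.
By Pick's theorem, the interior count of the dilated polygon is 28 − 8/2 + 1 = 25.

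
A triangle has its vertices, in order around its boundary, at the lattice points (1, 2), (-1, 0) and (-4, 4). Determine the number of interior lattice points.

By the shoelace formula, twice the signed area is |(1·0 − (-1)·2) + ((-1)·4 − (-4)·0) + ((-4)·2 − 1·4)| = 14, so the area is 7.
The number of boundary lattice points is Σ gcd(|Δx|,|Δy|) = gcd(2,2) + gcd(3,4) + gcd(5,2) = 2+1+1 = 4.
Pick's theorem gives I = A − B/2 + 1 = 7 − 4/2 + 1 = 6.

6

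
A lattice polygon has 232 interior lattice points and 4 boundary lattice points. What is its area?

233

Pick's theorem states A = I + B/2 − 1, so A = 232 + 4/2 − 1 = 233.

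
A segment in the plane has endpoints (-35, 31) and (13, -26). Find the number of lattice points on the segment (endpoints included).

The number of lattice points on a segment between lattice points is gcd(|Δx|,|Δy|) + 1 = gcd(48,57) + 1 = 3 + 1 = 4.

4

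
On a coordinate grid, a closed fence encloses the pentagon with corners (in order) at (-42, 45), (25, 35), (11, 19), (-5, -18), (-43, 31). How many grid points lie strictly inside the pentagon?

2083

By the shoelace formula, twice the signed area is |[(-42)·35 − 25·45] + [25·19 − 11·35] + [11·(-18) − (-5)·19] + [(-5)·31 − (-43)·(-18)] + [(-43)·45 − (-42)·31]| = 4170, so the area is 2085.
The number of boundary lattice points is Σ gcd(|Δx|,|Δy|) = gcd(67,10) + gcd(14,16) + gcd(16,37) + gcd(38,49) + gcd(1,14) = 1+2+1+1+1 = 6.
Pick's theorem gives I = A − B/2 + 1 = 2085 − 6/2 + 1 = 2083.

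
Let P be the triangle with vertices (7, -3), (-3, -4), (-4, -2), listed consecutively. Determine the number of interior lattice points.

Using the shoelace formula, 2A = |(7·(-4) − (-3)·(-3)) + ((-3)·(-2) − (-4)·(-4)) + ((-4)·(-3) − 7·(-2))| = 21, so the area is 10.5.
Summing gcd(|Δx|,|Δy|) over the edges gives the boundary count: gcd(10,1) + gcd(1,2) + gcd(11,1) = 1+1+1 = 3.
Pick's theorem gives I = A − B/2 + 1 = 10.5 − 3/2 + 1 = 10.

10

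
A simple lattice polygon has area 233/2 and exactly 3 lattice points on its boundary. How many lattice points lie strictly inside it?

Pick's theorem A = I + B/2 − 1 rearranges to I = A − B/2 + 1 = 233/2 − 3/2 + 1 = 116.

116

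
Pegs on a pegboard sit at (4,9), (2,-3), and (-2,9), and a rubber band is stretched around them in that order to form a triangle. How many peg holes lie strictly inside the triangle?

The shoelace formula gives twice the area as |[4·(-3) − 2·9] + [2·9 − (-2)·(-3)] + [(-2)·9 − 4·9]| = 72, so the area is 36.
Summing gcd(|Δx|,|Δy|) over the edges gives the boundary count: gcd(2,12) + gcd(4,12) + gcd(6,0) = 2+4+6 = 12.
By Pick's theorem A = I + B/2 − 1, so I = 36 − 12/2 + 1 = 31.

31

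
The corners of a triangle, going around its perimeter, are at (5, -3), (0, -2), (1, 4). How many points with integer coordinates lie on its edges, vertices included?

3

Along each edge there are gcd(|Δx|,|Δy|)+1 lattice points, so counting each shared vertex once the boundary has gcd(5,1) + gcd(1,6) + gcd(4,7) = 1+1+1 = 3.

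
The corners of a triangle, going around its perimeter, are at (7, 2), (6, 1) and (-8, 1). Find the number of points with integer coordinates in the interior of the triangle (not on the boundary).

Using the shoelace formula, 2A = |(7·1 − 6·2) + (6·1 − (-8)·1) + ((-8)·2 − 7·1)| = 14, so the area is 7.
The number of boundary lattice points is Σ gcd(|Δx|,|Δy|) = gcd(1,1) + gcd(14,0) + gcd(15,1) = 1+14+1 = 16.
By Pick's theorem A = I + B/2 − 1, so I = 7 − 16/2 + 1 = 0.

0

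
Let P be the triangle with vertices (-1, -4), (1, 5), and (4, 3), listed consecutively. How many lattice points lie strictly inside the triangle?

15

By the shoelace formula, twice the signed area is |((-1)·5 − 1·(-4)) + (1·3 − 4·5) + (4·(-4) − (-1)·3)| = 31, so the area is 15.5.
Summing gcd(|Δx|,|Δy|) over the edges gives the boundary count: gcd(2,9) + gcd(3,2) + gcd(5,7) = 1+1+1 = 3.
By Pick's theorem A = I + B/2 − 1, so I = 15.5 − 3/2 + 1 = 15.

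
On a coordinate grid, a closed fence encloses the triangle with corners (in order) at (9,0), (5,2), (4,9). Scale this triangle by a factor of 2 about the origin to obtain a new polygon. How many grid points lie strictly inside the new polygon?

49

The shoelace formula gives twice the area as |(9·2 − 5·0) + (5·9 − 4·2) + (4·0 − 9·9)| = 26, so the area is 13.
The number of boundary lattice points is Σ gcd(|Δx|,|Δy|) = gcd(4,2) + gcd(1,7) + gcd(5,9) = 2+1+1 = 4.
Scaling by 2 multiplies the area by 2² = 4 (so the new area is 52) and multiplies the boundary lattice-point count by 2, giving 8.
By Pick's theorem, the interior count of the dilated polygon is 52 − 8/2 + 1 = 49.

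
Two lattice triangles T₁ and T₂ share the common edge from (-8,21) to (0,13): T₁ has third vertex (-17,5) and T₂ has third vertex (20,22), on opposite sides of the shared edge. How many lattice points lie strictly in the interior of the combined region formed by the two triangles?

The union is the simple quadrilateral with vertices (-8,21), (-17,5), (0,13), (20,22) in order.
Using the shoelace formula, 2A = |[(-8)·5 − (-17)·21] + [(-17)·13 − 0·5] + [0·22 − 20·13] + [20·21 − (-8)·22]| = 432, so the area is 216.
Summing gcd(|Δx|,|Δy|) over the edges gives the boundary count: gcd(9,16) + gcd(17,8) + gcd(20,9) + gcd(28,1) = 1+1+1+1 = 4.
By Pick's theorem I = A − B/2 + 1 = 216 − 4/2 + 1 = 215.

215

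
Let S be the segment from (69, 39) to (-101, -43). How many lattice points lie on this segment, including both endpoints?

The number of lattice points on a segment between lattice points is gcd(|Δx|,|Δy|) + 1 = gcd(170,82) + 1 = 2 + 1 = 3.

3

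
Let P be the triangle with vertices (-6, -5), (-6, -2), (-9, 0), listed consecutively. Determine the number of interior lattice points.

3

Using the shoelace formula, 2A = |((-6)·(-2) − (-6)·(-5)) + ((-6)·0 − (-9)·(-2)) + ((-9)·(-5) − (-6)·0)| = 9, so the area is 9/2.
The number of boundary lattice points is Σ gcd(|Δx|,|Δy|) = gcd(0,3) + gcd(3,2) + gcd(3,5) = 3+1+1 = 5.
Pick's theorem gives I = A − B/2 + 1 = 9/2 − 5/2 + 1 = 3.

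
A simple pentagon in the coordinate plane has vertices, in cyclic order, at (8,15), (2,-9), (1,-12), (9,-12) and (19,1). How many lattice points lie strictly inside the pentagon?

By the shoelace formula, twice the signed area is |(8·(-9) − 2·15) + (2·(-12) − 1·(-9)) + (1·(-12) − 9·(-12)) + (9·1 − 19·(-12)) + (19·15 − 8·1)| = 493, so the area is 493/2.
The number of boundary lattice points is Σ gcd(|Δx|,|Δy|) = gcd(6,24) + gcd(1,3) + gcd(8,0) + gcd(10,13) + gcd(11,14) = 6+1+8+1+1 = 17.
By Pick's theorem A = I + B/2 − 1, so I = 493/2 − 17/2 + 1 = 239.

239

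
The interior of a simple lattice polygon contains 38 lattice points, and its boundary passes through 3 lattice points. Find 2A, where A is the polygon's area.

Pick's theorem states A = I + B/2 − 1, so A = 38 + 3/2 − 1 = 77/2.
Hence 2A = 77.

77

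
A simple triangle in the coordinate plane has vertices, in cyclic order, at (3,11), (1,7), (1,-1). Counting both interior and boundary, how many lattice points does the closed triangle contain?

By the shoelace formula, twice the signed area is |[3·7 − 1·11] + [1·(-1) − 1·7] + [1·11 − 3·(-1)]| = 16, so the area is 8.
Summing gcd(|Δx|,|Δy|) over the edges gives the boundary count: gcd(2,4) + gcd(0,8) + gcd(2,12) = 2+8+2 = 12.
Pick's theorem gives I = A − B/2 + 1 = 8 − 12/2 + 1 = 3, so the closed region contains I + B = 3 + 12 = 15 lattice points.

15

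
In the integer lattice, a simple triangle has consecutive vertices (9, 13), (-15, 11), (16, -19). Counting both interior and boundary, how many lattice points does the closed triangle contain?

By the shoelace formula, twice the signed area is |[9·11 − (-15)·13] + [(-15)·(-19) − 16·11] + [16·13 − 9·(-19)]| = 782, so the area is 391.
Summing gcd(|Δx|,|Δy|) over the edges gives the boundary count: gcd(24,2) + gcd(31,30) + gcd(7,32) = 2+1+1 = 4.
Pick's theorem gives I = A − B/2 + 1 = 391 − 4/2 + 1 = 390, so the closed region contains I + B = 390 + 4 = 394 lattice points.

394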